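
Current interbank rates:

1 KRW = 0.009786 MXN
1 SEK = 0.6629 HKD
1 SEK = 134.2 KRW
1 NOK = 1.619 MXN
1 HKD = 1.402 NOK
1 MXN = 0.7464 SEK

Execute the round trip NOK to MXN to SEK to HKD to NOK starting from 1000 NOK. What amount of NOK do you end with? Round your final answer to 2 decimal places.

1123.09

1000 NOK × 1.619 = 1619 MXN
1619 MXN × 0.7464 = 1208.4216 SEK
1208.4216 SEK × 0.6629 = 801.06267864 HKD
801.06267864 HKD × 1.402 = 1123.08987545328 NOK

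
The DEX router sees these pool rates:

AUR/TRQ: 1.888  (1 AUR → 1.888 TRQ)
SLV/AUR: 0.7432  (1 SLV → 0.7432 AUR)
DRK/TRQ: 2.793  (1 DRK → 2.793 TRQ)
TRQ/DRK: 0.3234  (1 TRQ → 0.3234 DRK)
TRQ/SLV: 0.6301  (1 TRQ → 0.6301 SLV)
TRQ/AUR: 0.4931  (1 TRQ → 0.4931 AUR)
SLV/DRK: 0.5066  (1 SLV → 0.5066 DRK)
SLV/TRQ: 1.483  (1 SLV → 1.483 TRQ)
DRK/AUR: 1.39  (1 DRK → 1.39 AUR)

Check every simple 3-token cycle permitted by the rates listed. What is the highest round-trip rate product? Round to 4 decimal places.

0.8915

TRQ→SLV→DRK→TRQ: 0.6301 × 0.5066 × 2.793 = 0.89155
TRQ→SLV→AUR→TRQ: 0.6301 × 0.7432 × 1.888 = 0.88413
TRQ→DRK→AUR→TRQ: 0.3234 × 1.39 × 1.888 = 0.84871
Maximum is TRQ→SLV→DRK→TRQ at 0.8915; no arbitrage — every cycle loses value.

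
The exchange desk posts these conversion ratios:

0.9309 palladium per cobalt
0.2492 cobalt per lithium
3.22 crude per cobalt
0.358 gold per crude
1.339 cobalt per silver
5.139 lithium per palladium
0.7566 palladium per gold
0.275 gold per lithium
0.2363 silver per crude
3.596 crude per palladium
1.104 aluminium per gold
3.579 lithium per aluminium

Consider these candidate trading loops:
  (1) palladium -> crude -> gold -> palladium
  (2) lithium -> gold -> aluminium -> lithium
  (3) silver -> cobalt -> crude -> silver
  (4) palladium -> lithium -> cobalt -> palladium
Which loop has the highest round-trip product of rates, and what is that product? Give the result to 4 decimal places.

1.1921

(1) 3.596 × 0.358 × 0.7566 = 0.97402
(2) 0.275 × 1.104 × 3.579 = 1.08658
(3) 1.339 × 3.22 × 0.2363 = 1.01883
(4) 5.139 × 0.2492 × 0.9309 = 1.19215
Highest is cycle (4) at 1.1921 (>1, arbitrage).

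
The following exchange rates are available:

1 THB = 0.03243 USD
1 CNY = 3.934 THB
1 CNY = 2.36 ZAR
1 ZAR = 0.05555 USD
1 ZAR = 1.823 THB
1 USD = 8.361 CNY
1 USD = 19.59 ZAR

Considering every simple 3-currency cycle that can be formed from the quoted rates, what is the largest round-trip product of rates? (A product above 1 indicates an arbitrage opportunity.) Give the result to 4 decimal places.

1.1582

THB→USD→ZAR→THB: 0.03243 × 19.59 × 1.823 = 1.15816
CNY→ZAR→USD→CNY: 2.36 × 0.05555 × 8.361 = 1.09611
THB→USD→CNY→THB: 0.03243 × 8.361 × 3.934 = 1.06669
Maximum is THB→USD→ZAR→THB at 1.1582; arbitrage exists.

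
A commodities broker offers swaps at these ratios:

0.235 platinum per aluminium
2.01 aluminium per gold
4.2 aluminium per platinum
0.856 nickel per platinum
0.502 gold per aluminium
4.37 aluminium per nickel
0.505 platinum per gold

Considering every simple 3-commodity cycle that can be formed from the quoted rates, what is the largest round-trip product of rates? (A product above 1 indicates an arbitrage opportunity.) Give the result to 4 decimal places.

1.0647

gold→platinum→aluminium→gold: 0.505 × 4.2 × 0.502 = 1.06474
nickel→aluminium→platinum→nickel: 4.37 × 0.235 × 0.856 = 0.87907
Maximum is gold→platinum→aluminium→gold at 1.0647; arbitrage exists.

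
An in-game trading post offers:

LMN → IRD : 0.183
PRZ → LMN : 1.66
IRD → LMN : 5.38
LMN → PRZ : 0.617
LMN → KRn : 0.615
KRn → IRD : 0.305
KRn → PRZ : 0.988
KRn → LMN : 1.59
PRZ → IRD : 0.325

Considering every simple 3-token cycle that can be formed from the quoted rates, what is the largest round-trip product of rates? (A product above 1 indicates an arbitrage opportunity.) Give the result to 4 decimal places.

PRZ→IRD→LMN→PRZ: 0.325 × 5.38 × 0.617 = 1.07882
IRD→LMN→KRn→IRD: 5.38 × 0.615 × 0.305 = 1.00915
PRZ→LMN→KRn→PRZ: 1.66 × 0.615 × 0.988 = 1.00865
Maximum is PRZ→IRD→LMN→PRZ at 1.0788; arbitrage exists.

1.0788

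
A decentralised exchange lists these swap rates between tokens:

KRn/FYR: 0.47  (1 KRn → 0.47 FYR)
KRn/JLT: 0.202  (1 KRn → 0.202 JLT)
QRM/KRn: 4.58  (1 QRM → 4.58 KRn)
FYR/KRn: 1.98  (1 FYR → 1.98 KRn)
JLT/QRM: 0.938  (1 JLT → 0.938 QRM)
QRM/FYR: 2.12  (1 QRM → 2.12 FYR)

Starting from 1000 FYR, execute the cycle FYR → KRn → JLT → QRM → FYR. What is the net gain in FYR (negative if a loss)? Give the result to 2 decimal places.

1000 FYR × 1.98 = 1980 KRn
1980 KRn × 0.202 = 399.96 JLT
399.96 JLT × 0.938 = 375.16248 QRM
375.16248 QRM × 2.12 = 795.3444576 FYR
Net change: 795.3444576 − 1000 = -204.6555424 FYR

-204.66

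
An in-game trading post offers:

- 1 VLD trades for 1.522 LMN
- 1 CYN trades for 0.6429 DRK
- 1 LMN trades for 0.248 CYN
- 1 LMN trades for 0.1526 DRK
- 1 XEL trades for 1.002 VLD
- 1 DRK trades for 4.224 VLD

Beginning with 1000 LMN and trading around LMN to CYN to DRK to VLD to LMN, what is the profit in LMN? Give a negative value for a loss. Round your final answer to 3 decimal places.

1000 LMN × 0.248 = 248 CYN
248 CYN × 0.6429 = 159.4392 DRK
159.4392 DRK × 4.224 = 673.4711808 VLD
673.4711808 VLD × 1.522 = 1025.0231371776 LMN
Net change: 1025.0231371776 − 1000 = 25.0231371776 LMN

25.023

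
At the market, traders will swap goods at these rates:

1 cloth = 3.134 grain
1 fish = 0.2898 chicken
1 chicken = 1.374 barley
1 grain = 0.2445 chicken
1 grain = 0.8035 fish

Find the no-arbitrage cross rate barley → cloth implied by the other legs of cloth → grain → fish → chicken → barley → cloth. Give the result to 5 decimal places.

0.99731

Known legs of the cycle: 3.134 × 0.8035 × 0.2898 × 1.374 = 1.0026976268988
For no arbitrage the full-cycle product must be 1, so the missing rate is 1 / 1.0026976268988 ≈ 0.9973096.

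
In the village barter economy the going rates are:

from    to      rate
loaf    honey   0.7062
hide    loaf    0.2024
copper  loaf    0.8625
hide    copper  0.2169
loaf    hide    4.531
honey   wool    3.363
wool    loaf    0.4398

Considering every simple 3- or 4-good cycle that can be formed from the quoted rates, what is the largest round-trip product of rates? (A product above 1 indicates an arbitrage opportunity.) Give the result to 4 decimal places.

honey→wool→loaf→honey: 3.363 × 0.4398 × 0.7062 = 1.04450
copper→loaf→hide→copper: 0.8625 × 4.531 × 0.2169 = 0.84764
Maximum is honey→wool→loaf→honey at 1.0445; arbitrage exists.

1.0445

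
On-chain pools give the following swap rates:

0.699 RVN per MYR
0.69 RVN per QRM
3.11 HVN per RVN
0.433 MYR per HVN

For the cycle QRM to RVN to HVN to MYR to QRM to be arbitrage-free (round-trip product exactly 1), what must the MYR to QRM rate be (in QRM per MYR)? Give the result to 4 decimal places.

Known legs of the cycle: 0.69 × 3.11 × 0.433 = 0.9291747
For no arbitrage the full-cycle product must be 1, so the missing rate is 1 / 0.9291747 ≈ 1.076224.

1.0762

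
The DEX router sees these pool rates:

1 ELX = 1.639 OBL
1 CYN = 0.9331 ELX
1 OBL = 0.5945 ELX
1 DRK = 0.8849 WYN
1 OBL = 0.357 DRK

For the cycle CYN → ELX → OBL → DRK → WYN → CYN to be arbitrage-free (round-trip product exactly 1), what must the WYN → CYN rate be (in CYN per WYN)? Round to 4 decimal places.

2.0698

Known legs of the cycle: 0.9331 × 1.639 × 0.357 × 0.8849 = 0.48313617227337
For no arbitrage the full-cycle product must be 1, so the missing rate is 1 / 0.48313617227337 ≈ 2.069810.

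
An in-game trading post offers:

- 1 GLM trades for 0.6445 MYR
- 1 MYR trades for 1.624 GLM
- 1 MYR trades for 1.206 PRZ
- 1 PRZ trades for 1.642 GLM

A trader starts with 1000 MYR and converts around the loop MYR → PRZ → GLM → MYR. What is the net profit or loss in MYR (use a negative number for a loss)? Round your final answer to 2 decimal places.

276.27

1000 MYR × 1.206 = 1206 PRZ
1206 PRZ × 1.642 = 1980.252 GLM
1980.252 GLM × 0.6445 = 1276.272414 MYR
Net change: 1276.272414 − 1000 = 276.272414 MYR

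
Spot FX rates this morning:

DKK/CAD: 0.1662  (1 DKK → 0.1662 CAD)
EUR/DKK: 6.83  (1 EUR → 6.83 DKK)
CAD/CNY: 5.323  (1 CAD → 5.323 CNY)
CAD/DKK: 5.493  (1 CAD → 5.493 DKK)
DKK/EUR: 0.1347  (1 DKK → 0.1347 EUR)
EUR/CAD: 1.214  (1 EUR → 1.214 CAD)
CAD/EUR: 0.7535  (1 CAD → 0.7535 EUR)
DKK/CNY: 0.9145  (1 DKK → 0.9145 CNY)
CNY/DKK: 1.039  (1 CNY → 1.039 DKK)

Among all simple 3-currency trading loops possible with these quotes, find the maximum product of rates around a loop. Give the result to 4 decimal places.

DKK→CAD→CNY→DKK: 0.1662 × 5.323 × 1.039 = 0.91919
EUR→CAD→DKK→EUR: 1.214 × 5.493 × 0.1347 = 0.89825
EUR→DKK→CAD→EUR: 6.83 × 0.1662 × 0.7535 = 0.85533
Maximum is DKK→CAD→CNY→DKK at 0.9192; no arbitrage — every cycle loses value.

0.9192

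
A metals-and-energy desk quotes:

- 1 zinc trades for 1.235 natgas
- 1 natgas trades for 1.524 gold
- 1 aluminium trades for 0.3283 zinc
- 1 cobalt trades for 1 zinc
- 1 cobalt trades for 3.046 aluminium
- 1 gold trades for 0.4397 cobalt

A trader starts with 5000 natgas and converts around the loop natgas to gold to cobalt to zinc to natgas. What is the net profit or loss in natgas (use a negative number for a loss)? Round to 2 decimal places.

5000 natgas × 1.524 = 7620 gold
7620 gold × 0.4397 = 3350.514 cobalt
3350.514 cobalt × 1 = 3350.514 zinc
3350.514 zinc × 1.235 = 4137.88479 natgas
Net change: 4137.88479 − 5000 = -862.11521 natgas

-862.12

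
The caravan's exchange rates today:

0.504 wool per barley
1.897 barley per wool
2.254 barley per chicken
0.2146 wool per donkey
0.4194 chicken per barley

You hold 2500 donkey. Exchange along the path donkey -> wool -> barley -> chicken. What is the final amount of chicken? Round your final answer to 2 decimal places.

426.84

2500 donkey × 0.2146 = 536.5 wool
536.5 wool × 1.897 = 1017.7405 barley
1017.7405 barley × 0.4194 = 426.8403657 chicken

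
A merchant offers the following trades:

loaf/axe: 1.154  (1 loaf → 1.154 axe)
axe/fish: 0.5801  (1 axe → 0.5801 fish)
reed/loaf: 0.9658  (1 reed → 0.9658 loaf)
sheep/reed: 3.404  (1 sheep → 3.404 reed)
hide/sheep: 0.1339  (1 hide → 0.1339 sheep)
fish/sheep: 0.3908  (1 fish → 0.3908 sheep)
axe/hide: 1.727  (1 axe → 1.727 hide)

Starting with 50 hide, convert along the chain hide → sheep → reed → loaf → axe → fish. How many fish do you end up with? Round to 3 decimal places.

50 hide × 0.1339 = 6.695 sheep
6.695 sheep × 3.404 = 22.78978 reed
22.78978 reed × 0.9658 = 22.010369524 loaf
22.010369524 loaf × 1.154 = 25.399966430696 axe
25.399966430696 axe × 0.5801 = 14.7345205264467496 fish

14.735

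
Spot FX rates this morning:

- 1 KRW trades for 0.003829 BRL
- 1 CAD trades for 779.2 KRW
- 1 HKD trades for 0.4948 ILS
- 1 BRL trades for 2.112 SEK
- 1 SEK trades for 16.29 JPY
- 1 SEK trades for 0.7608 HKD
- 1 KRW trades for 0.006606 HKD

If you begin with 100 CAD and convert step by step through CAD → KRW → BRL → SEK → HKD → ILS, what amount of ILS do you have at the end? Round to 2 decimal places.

100 CAD × 779.2 = 77920 KRW
77920 KRW × 0.003829 = 298.35568 BRL
298.35568 BRL × 2.112 = 630.12719616 SEK
630.12719616 SEK × 0.7608 = 479.400770838528 HKD
479.400770838528 HKD × 0.4948 = 237.2075014109036544 ILS

237.21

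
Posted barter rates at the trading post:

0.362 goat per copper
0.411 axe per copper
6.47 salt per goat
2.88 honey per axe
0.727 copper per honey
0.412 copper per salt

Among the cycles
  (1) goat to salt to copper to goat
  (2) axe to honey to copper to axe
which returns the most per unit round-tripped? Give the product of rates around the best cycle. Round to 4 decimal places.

0.9650

(1) 6.47 × 0.412 × 0.362 = 0.96496
(2) 2.88 × 0.727 × 0.411 = 0.86054
Highest is cycle (1) at 0.9650 (≤1, no arbitrage).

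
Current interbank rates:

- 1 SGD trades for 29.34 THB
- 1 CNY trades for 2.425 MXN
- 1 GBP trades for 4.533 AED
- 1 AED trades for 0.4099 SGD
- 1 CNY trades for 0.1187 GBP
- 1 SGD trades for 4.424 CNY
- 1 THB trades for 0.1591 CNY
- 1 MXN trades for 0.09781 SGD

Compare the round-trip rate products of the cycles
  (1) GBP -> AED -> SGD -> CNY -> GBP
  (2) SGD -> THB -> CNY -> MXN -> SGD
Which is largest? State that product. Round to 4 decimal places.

1.1072

(1) 4.533 × 0.4099 × 4.424 × 0.1187 = 0.97573
(2) 29.34 × 0.1591 × 2.425 × 0.09781 = 1.10720
Highest is cycle (2) at 1.1072 (>1, arbitrage).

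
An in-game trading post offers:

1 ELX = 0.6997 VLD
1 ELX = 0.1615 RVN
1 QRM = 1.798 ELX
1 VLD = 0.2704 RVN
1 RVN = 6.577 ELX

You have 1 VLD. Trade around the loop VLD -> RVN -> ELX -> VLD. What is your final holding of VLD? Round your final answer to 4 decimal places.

1.2444

1 VLD × 0.2704 = 0.2704 RVN
0.2704 RVN × 6.577 = 1.7784208 ELX
1.7784208 ELX × 0.6997 = 1.24436103376 VLD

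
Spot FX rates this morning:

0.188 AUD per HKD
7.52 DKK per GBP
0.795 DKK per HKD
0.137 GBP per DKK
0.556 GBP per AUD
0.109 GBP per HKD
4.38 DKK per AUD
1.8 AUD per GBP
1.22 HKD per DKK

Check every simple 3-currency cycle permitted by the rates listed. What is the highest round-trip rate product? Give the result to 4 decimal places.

1.0801

DKK→GBP→AUD→DKK: 0.137 × 1.8 × 4.38 = 1.08011
DKK→HKD→AUD→DKK: 1.22 × 0.188 × 4.38 = 1.00460
DKK→HKD→GBP→DKK: 1.22 × 0.109 × 7.52 = 1.00001
Maximum is DKK→GBP→AUD→DKK at 1.0801; arbitrage exists.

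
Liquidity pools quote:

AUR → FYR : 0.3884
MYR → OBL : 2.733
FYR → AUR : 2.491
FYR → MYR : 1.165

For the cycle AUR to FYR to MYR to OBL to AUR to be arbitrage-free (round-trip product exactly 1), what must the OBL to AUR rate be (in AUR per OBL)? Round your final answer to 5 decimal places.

0.80864

Known legs of the cycle: 0.3884 × 1.165 × 2.733 = 1.236644238
For no arbitrage the full-cycle product must be 1, so the missing rate is 1 / 1.236644238 ≈ 0.8086400.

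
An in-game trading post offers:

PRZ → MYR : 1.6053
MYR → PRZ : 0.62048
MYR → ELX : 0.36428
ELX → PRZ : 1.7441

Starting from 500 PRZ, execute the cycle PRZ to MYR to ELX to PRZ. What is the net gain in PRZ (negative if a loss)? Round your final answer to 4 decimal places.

500 PRZ × 1.6053 = 802.65 MYR
802.65 MYR × 0.36428 = 292.389342 ELX
292.389342 ELX × 1.7441 = 509.9562513822 PRZ
Net change: 509.9562513822 − 500 = 9.9562513822 PRZ

9.9563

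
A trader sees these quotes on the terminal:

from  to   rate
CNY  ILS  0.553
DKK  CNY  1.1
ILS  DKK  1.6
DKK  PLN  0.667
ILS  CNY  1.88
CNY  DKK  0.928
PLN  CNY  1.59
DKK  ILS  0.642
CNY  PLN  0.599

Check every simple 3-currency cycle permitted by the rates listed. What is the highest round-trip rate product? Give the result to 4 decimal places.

CNY→DKK→ILS→CNY: 0.928 × 0.642 × 1.88 = 1.12006
CNY→DKK→PLN→CNY: 0.928 × 0.667 × 1.59 = 0.98417
CNY→ILS→DKK→CNY: 0.553 × 1.6 × 1.1 = 0.97328
Maximum is CNY→DKK→ILS→CNY at 1.1201; arbitrage exists.

1.1201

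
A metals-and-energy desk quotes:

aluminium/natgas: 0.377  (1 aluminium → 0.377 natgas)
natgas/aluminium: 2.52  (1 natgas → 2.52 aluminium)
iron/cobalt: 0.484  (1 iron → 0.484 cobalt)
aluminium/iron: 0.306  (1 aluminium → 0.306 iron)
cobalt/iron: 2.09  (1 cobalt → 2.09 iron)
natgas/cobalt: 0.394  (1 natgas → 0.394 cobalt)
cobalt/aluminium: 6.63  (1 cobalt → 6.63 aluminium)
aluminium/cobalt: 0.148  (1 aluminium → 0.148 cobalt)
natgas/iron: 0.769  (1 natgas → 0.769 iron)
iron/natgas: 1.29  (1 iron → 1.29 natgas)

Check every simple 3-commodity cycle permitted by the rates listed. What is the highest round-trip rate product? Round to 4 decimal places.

1.0623

natgas→cobalt→iron→natgas: 0.394 × 2.09 × 1.29 = 1.06226
aluminium→iron→natgas→aluminium: 0.306 × 1.29 × 2.52 = 0.99474
aluminium→natgas→cobalt→aluminium: 0.377 × 0.394 × 6.63 = 0.98481
aluminium→iron→cobalt→aluminium: 0.306 × 0.484 × 6.63 = 0.98193
Maximum is natgas→cobalt→iron→natgas at 1.0623; arbitrage exists.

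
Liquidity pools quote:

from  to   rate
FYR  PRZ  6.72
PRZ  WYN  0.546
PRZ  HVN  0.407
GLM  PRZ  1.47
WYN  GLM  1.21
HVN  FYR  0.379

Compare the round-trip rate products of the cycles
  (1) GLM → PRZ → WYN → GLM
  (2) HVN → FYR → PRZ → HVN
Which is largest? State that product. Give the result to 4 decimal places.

(1) 1.47 × 0.546 × 1.21 = 0.97117
(2) 0.379 × 6.72 × 0.407 = 1.03658
Highest is cycle (2) at 1.0366 (>1, arbitrage).

1.0366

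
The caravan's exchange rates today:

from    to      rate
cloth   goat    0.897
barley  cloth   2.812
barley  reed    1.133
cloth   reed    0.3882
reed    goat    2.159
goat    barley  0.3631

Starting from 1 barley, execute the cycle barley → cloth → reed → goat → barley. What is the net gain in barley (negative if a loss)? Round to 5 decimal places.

1 barley × 2.812 = 2.812 cloth
2.812 cloth × 0.3882 = 1.0916184 reed
1.0916184 reed × 2.159 = 2.3568041256 goat
2.3568041256 goat × 0.3631 = 0.85575557800536 barley
Net change: 0.85575557800536 − 1 = -0.14424442199464 barley

-0.14424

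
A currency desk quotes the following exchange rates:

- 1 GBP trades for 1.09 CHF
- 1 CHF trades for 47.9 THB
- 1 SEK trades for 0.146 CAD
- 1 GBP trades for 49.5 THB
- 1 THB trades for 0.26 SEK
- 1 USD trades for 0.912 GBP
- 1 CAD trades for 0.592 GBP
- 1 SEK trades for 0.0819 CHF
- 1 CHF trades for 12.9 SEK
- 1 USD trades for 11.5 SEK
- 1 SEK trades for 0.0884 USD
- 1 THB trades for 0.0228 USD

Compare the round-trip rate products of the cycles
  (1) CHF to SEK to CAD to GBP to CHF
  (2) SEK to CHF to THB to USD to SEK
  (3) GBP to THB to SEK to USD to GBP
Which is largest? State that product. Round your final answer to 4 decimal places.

(1) 12.9 × 0.146 × 0.592 × 1.09 = 1.21532
(2) 0.0819 × 47.9 × 0.0228 × 11.5 = 1.02861
(3) 49.5 × 0.26 × 0.0884 × 0.912 = 1.03759
Highest is cycle (1) at 1.2153 (>1, arbitrage).

1.2153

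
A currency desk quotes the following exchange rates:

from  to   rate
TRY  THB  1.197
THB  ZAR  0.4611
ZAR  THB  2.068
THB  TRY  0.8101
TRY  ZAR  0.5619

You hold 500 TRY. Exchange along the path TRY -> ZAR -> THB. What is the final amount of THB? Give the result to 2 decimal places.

500 TRY × 0.5619 = 280.95 ZAR
280.95 ZAR × 2.068 = 581.0046 THB

581.00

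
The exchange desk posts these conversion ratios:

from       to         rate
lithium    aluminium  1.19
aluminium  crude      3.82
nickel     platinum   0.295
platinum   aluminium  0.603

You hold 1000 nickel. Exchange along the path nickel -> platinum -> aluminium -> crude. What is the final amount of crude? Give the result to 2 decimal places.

679.52

1000 nickel × 0.295 = 295 platinum
295 platinum × 0.603 = 177.885 aluminium
177.885 aluminium × 3.82 = 679.5207 crude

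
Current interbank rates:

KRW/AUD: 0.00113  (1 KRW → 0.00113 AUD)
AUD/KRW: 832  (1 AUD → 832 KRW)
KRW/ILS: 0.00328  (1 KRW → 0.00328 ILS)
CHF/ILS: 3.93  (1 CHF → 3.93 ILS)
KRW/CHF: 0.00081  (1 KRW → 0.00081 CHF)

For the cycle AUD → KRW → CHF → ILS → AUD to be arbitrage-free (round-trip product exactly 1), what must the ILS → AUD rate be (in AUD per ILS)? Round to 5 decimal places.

0.37757

Known legs of the cycle: 832 × 0.00081 × 3.93 = 2.6485056
For no arbitrage the full-cycle product must be 1, so the missing rate is 1 / 2.6485056 ≈ 0.3775714.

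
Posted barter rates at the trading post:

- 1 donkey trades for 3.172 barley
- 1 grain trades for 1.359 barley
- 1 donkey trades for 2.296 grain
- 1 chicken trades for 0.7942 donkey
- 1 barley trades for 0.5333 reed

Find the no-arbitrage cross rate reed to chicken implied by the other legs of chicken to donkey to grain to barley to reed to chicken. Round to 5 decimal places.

Known legs of the cycle: 0.7942 × 2.296 × 1.359 × 0.5333 = 1.32157801957104
For no arbitrage the full-cycle product must be 1, so the missing rate is 1 / 1.32157801957104 ≈ 0.7566712.

0.75667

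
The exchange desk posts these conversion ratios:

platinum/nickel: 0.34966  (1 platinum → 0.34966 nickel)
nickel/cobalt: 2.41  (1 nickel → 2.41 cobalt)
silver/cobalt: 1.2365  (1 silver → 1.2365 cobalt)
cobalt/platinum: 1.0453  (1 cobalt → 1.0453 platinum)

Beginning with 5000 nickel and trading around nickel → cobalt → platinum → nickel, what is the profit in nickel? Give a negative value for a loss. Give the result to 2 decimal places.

-595.73

5000 nickel × 2.41 = 12050 cobalt
12050 cobalt × 1.0453 = 12595.865 platinum
12595.865 platinum × 0.34966 = 4404.2701559 nickel
Net change: 4404.2701559 − 5000 = -595.7298441 nickel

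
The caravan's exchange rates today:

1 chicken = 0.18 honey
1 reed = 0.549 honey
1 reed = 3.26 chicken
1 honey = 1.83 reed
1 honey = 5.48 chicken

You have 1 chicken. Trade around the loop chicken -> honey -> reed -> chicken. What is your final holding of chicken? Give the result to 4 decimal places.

1 chicken × 0.18 = 0.18 honey
0.18 honey × 1.83 = 0.3294 reed
0.3294 reed × 3.26 = 1.073844 chicken

1.0738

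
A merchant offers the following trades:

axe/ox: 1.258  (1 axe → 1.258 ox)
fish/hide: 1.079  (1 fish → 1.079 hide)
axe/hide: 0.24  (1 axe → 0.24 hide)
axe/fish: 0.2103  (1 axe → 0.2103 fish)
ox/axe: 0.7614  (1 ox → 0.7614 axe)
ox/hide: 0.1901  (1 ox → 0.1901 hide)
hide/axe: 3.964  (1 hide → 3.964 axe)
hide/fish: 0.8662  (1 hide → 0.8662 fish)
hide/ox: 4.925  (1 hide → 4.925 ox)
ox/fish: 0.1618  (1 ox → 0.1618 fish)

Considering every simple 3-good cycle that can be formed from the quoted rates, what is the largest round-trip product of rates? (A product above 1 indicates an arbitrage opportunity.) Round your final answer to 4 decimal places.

ox→hide→axe→ox: 0.1901 × 3.964 × 1.258 = 0.94797
ox→axe→hide→ox: 0.7614 × 0.24 × 4.925 = 0.89997
fish→hide→axe→fish: 1.079 × 3.964 × 0.2103 = 0.89949
ox→fish→hide→ox: 0.1618 × 1.079 × 4.925 = 0.85982
Maximum is ox→hide→axe→ox at 0.9480; no arbitrage — every cycle loses value.

0.9480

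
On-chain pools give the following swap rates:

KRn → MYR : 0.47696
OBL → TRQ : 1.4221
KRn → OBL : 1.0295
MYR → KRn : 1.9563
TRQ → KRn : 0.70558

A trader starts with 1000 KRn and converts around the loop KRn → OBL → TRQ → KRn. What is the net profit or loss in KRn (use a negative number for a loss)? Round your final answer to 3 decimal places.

1000 KRn × 1.0295 = 1029.5 OBL
1029.5 OBL × 1.4221 = 1464.05195 TRQ
1464.05195 TRQ × 0.70558 = 1033.005774881 KRn
Net change: 1033.005774881 − 1000 = 33.005774881 KRn

33.006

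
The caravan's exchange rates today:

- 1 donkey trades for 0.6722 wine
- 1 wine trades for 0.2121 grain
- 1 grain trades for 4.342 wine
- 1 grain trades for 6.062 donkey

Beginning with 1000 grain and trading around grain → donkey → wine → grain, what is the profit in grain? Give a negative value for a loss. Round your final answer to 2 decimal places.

-135.72

1000 grain × 6.062 = 6062 donkey
6062 donkey × 0.6722 = 4074.8764 wine
4074.8764 wine × 0.2121 = 864.28128444 grain
Net change: 864.28128444 − 1000 = -135.71871556 grain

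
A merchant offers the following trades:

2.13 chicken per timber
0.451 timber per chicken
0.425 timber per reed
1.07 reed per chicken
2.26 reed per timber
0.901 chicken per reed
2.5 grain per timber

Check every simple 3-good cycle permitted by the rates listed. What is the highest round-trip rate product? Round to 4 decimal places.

0.9686

timber→chicken→reed→timber: 2.13 × 1.07 × 0.425 = 0.96862
timber→reed→chicken→timber: 2.26 × 0.901 × 0.451 = 0.91835
Maximum is timber→chicken→reed→timber at 0.9686; no arbitrage — every cycle loses value.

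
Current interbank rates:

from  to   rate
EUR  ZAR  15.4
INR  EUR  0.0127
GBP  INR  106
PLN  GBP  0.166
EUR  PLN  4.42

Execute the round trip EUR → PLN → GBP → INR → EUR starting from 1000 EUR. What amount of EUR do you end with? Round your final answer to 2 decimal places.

1000 EUR × 4.42 = 4420 PLN
4420 PLN × 0.166 = 733.72 GBP
733.72 GBP × 106 = 77774.32 INR
77774.32 INR × 0.0127 = 987.733864 EUR

987.73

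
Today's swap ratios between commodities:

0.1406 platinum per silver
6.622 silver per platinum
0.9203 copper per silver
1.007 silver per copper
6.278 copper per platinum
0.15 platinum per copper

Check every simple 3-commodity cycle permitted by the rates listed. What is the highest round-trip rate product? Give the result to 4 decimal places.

platinum→silver→copper→platinum: 6.622 × 0.9203 × 0.15 = 0.91413
platinum→copper→silver→platinum: 6.278 × 1.007 × 0.1406 = 0.88887
Maximum is platinum→silver→copper→platinum at 0.9141; no arbitrage — every cycle loses value.

0.9141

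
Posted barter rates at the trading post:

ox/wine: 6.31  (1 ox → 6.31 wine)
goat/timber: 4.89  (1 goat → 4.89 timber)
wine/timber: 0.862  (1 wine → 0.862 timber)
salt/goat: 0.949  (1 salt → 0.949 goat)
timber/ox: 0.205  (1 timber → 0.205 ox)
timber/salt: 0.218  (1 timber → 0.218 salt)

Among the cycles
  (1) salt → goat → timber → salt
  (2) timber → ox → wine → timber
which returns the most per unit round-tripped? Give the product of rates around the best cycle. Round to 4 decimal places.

1.1150

(1) 0.949 × 4.89 × 0.218 = 1.01165
(2) 0.205 × 6.31 × 0.862 = 1.11504
Highest is cycle (2) at 1.1150 (>1, arbitrage).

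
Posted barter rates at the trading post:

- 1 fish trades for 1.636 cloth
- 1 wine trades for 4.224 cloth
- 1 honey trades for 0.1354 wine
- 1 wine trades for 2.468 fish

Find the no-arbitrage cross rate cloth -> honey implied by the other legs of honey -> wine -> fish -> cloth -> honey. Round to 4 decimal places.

Known legs of the cycle: 0.1354 × 2.468 × 1.636 = 0.5466975392
For no arbitrage the full-cycle product must be 1, so the missing rate is 1 / 0.5466975392 ≈ 1.829165.

1.8292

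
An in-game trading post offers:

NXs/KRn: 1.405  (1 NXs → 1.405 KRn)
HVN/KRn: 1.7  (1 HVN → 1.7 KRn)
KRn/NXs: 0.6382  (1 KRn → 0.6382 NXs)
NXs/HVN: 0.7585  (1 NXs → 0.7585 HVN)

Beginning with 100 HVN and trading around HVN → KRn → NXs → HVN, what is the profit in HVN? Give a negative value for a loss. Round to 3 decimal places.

-17.707

100 HVN × 1.7 = 170 KRn
170 KRn × 0.6382 = 108.494 NXs
108.494 NXs × 0.7585 = 82.292699 HVN
Net change: 82.292699 − 100 = -17.707301 HVN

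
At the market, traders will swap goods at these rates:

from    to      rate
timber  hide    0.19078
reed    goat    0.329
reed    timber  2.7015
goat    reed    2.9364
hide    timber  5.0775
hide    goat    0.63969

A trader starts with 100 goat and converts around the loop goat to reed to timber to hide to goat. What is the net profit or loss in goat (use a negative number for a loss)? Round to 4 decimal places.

100 goat × 2.9364 = 293.64 reed
293.64 reed × 2.7015 = 793.26846 timber
793.26846 timber × 0.19078 = 151.3397567988 hide
151.3397567988 hide × 0.63969 = 96.810529026624372 goat
Net change: 96.810529026624372 − 100 = -3.189470973375628 goat

-3.1895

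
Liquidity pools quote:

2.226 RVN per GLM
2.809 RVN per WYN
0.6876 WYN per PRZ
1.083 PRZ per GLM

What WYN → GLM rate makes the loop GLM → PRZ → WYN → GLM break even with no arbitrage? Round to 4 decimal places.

Known legs of the cycle: 1.083 × 0.6876 = 0.7446708
For no arbitrage the full-cycle product must be 1, so the missing rate is 1 / 0.7446708 ≈ 1.342875.

1.3429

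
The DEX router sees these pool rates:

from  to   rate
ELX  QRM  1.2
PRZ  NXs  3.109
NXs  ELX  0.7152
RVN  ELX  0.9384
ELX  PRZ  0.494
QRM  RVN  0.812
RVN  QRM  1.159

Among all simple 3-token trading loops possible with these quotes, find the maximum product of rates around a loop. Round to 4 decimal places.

1.0984

ELX→PRZ→NXs→ELX: 0.494 × 3.109 × 0.7152 = 1.09844
ELX→QRM→RVN→ELX: 1.2 × 0.812 × 0.9384 = 0.91438
Maximum is ELX→PRZ→NXs→ELX at 1.0984; arbitrage exists.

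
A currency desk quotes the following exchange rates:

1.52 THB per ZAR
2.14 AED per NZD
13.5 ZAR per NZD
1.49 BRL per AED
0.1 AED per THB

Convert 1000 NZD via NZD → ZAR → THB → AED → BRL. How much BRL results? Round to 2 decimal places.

3057.48

1000 NZD × 13.5 = 13500 ZAR
13500 ZAR × 1.52 = 20520 THB
20520 THB × 0.1 = 2052 AED
2052 AED × 1.49 = 3057.48 BRL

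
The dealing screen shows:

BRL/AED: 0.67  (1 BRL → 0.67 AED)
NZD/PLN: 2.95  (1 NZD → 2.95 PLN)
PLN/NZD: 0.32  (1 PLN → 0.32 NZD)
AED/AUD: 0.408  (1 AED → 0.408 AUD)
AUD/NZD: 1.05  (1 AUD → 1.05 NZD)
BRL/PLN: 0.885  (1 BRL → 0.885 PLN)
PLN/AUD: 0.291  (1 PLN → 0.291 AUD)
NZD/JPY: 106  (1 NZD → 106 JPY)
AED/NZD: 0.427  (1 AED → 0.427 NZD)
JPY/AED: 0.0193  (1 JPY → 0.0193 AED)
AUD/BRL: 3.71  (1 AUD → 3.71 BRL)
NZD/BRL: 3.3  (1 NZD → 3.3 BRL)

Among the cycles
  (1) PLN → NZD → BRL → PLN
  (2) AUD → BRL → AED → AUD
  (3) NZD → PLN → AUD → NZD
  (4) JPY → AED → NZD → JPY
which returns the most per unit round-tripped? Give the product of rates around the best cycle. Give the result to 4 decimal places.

1.0142

(1) 0.32 × 3.3 × 0.885 = 0.93456
(2) 3.71 × 0.67 × 0.408 = 1.01417
(3) 2.95 × 0.291 × 1.05 = 0.90137
(4) 0.0193 × 0.427 × 106 = 0.87356
Highest is cycle (2) at 1.0142 (>1, arbitrage).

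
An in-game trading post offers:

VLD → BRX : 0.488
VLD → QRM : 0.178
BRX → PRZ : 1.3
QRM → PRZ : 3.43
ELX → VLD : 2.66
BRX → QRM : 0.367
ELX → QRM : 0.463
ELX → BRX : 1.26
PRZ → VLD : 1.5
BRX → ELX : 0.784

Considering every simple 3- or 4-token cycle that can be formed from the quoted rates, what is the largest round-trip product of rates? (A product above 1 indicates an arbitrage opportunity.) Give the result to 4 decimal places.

1.0177

ELX→VLD→BRX→ELX: 2.66 × 0.488 × 0.784 = 1.01769
VLD→BRX→PRZ→VLD: 0.488 × 1.3 × 1.5 = 0.95160
VLD→BRX→QRM→PRZ→VLD: 0.488 × 0.367 × 3.43 × 1.5 = 0.92145
VLD→QRM→PRZ→VLD: 0.178 × 3.43 × 1.5 = 0.91581
Maximum is ELX→VLD→BRX→ELX at 1.0177; arbitrage exists.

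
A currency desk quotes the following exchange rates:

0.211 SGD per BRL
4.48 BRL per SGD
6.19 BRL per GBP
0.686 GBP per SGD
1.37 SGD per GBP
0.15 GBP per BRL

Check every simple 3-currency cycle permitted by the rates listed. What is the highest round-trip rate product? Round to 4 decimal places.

0.9206

BRL→GBP→SGD→BRL: 0.15 × 1.37 × 4.48 = 0.92064
BRL→SGD→GBP→BRL: 0.211 × 0.686 × 6.19 = 0.89598
Maximum is BRL→GBP→SGD→BRL at 0.9206; no arbitrage — every cycle loses value.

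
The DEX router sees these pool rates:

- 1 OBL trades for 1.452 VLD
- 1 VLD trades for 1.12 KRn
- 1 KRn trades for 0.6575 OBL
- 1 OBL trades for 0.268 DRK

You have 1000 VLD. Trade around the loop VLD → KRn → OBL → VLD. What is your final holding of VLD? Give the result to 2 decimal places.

1069.25

1000 VLD × 1.12 = 1120 KRn
1120 KRn × 0.6575 = 736.4 OBL
736.4 OBL × 1.452 = 1069.2528 VLD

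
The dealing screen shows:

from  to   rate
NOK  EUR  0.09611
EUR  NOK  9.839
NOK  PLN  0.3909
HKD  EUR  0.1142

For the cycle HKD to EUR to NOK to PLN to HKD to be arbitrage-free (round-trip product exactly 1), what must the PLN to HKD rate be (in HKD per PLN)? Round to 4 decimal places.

2.2768

Known legs of the cycle: 0.1142 × 9.839 × 0.3909 = 0.43922063442
For no arbitrage the full-cycle product must be 1, so the missing rate is 1 / 0.43922063442 ≈ 2.276760.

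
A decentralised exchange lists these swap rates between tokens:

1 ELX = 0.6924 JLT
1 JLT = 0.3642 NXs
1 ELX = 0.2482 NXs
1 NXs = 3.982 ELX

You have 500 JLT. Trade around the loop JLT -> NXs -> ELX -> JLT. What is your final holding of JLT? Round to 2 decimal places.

502.07

500 JLT × 0.3642 = 182.1 NXs
182.1 NXs × 3.982 = 725.1222 ELX
725.1222 ELX × 0.6924 = 502.07461128 JLT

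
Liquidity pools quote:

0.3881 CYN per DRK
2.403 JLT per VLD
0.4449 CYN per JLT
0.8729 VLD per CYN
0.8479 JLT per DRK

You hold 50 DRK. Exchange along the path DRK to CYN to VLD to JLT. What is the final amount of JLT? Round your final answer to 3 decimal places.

50 DRK × 0.3881 = 19.405 CYN
19.405 CYN × 0.8729 = 16.9386245 VLD
16.9386245 VLD × 2.403 = 40.7035146735 JLT

40.704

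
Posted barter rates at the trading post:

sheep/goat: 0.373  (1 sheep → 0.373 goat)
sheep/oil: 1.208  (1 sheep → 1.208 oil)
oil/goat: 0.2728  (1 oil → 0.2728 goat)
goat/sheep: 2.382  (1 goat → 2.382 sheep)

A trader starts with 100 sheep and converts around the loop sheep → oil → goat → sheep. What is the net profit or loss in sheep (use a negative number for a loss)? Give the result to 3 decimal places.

100 sheep × 1.208 = 120.8 oil
120.8 oil × 0.2728 = 32.95424 goat
32.95424 goat × 2.382 = 78.49699968 sheep
Net change: 78.49699968 − 100 = -21.50300032 sheep

-21.503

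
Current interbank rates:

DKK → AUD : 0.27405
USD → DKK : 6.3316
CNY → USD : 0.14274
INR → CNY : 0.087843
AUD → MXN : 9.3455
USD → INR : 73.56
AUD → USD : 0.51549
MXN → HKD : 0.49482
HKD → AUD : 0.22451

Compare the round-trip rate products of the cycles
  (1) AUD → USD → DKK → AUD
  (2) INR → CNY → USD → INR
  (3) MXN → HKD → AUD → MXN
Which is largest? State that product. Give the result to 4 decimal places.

1.0382

(1) 0.51549 × 6.3316 × 0.27405 = 0.89447
(2) 0.087843 × 0.14274 × 73.56 = 0.92235
(3) 0.49482 × 0.22451 × 9.3455 = 1.03821
Highest is cycle (3) at 1.0382 (>1, arbitrage).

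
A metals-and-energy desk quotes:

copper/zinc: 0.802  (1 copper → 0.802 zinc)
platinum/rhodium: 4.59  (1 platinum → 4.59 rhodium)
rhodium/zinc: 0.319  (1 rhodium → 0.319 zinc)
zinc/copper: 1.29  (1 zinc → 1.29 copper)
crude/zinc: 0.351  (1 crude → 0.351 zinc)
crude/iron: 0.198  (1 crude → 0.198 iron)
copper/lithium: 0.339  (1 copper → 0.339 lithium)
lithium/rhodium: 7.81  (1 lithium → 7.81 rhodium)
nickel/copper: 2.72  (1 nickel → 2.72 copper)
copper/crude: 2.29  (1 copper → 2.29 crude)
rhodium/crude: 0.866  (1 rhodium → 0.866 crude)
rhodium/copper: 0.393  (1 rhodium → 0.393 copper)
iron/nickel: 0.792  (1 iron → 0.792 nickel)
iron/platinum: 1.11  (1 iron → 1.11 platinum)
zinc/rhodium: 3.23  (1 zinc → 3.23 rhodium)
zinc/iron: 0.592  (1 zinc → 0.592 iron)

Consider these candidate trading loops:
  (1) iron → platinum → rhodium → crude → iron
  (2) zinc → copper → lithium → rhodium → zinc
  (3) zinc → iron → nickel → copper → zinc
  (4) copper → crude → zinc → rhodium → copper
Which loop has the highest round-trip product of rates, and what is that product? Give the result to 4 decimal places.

(1) 1.11 × 4.59 × 0.866 × 0.198 = 0.87361
(2) 1.29 × 0.339 × 7.81 × 0.319 = 1.08951
(3) 0.592 × 0.792 × 2.72 × 0.802 = 1.02280
(4) 2.29 × 0.351 × 3.23 × 0.393 = 1.02032
Highest is cycle (2) at 1.0895 (>1, arbitrage).

1.0895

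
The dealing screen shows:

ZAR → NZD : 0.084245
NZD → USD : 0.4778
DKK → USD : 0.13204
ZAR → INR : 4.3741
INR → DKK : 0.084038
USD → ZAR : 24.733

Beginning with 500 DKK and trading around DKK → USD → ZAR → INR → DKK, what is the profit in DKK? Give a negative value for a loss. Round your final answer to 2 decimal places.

500 DKK × 0.13204 = 66.02 USD
66.02 USD × 24.733 = 1632.87266 ZAR
1632.87266 ZAR × 4.3741 = 7142.348302106 INR
7142.348302106 INR × 0.084038 = 600.228666612384028 DKK
Net change: 600.228666612384028 − 500 = 100.228666612384028 DKK

100.23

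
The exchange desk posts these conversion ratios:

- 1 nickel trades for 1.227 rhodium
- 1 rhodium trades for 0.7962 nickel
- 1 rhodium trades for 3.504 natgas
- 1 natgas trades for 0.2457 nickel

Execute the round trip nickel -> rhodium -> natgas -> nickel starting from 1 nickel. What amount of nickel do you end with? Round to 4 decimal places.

1.0564

1 nickel × 1.227 = 1.227 rhodium
1.227 rhodium × 3.504 = 4.299408 natgas
4.299408 natgas × 0.2457 = 1.0563645456 nickel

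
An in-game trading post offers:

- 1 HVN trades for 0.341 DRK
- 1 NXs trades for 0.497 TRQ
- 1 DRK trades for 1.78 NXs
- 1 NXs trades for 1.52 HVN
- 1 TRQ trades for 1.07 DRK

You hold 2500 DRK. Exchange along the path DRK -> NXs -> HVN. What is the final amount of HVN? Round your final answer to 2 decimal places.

2500 DRK × 1.78 = 4450 NXs
4450 NXs × 1.52 = 6764 HVN

6764.00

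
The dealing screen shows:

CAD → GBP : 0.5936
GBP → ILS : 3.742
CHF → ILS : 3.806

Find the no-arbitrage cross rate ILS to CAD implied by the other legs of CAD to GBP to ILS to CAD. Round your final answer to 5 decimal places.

0.45020

Known legs of the cycle: 0.5936 × 3.742 = 2.2212512
For no arbitrage the full-cycle product must be 1, so the missing rate is 1 / 2.2212512 ≈ 0.4501967.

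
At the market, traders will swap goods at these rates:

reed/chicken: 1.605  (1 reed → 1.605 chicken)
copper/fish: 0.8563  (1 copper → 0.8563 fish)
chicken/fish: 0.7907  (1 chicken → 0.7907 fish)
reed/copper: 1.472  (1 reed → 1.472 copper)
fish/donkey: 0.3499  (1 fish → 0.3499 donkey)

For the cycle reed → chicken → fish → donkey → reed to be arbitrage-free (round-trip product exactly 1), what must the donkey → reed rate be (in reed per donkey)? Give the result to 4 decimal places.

Known legs of the cycle: 1.605 × 0.7907 × 0.3499 = 0.44404881765
For no arbitrage the full-cycle product must be 1, so the missing rate is 1 / 0.44404881765 ≈ 2.252005.

2.2520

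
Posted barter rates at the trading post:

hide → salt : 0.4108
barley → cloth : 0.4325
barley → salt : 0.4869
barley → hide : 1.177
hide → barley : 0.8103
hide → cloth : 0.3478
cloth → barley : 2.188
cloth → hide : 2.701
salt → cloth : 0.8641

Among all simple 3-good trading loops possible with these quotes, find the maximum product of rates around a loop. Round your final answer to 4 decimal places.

hide→salt→cloth→hide: 0.4108 × 0.8641 × 2.701 = 0.95878
hide→barley→cloth→hide: 0.8103 × 0.4325 × 2.701 = 0.94658
barley→salt→cloth→barley: 0.4869 × 0.8641 × 2.188 = 0.92056
hide→cloth→barley→hide: 0.3478 × 2.188 × 1.177 = 0.89568
Maximum is hide→salt→cloth→hide at 0.9588; no arbitrage — every cycle loses value.

0.9588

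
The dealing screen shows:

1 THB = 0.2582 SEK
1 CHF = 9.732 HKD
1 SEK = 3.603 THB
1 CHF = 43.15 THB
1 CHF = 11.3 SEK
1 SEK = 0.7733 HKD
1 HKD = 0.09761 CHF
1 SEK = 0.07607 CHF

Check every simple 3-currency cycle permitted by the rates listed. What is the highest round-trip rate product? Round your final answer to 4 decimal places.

SEK→HKD→CHF→SEK: 0.7733 × 0.09761 × 11.3 = 0.85294
THB→SEK→CHF→THB: 0.2582 × 0.07607 × 43.15 = 0.84752
Maximum is SEK→HKD→CHF→SEK at 0.8529; no arbitrage — every cycle loses value.

0.8529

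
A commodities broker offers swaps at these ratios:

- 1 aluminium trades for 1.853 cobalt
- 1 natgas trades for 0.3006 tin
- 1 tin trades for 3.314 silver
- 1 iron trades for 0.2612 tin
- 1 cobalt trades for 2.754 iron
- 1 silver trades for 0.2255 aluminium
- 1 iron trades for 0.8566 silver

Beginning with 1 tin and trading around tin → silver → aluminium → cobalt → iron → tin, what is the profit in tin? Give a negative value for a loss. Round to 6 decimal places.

-0.003880

1 tin × 3.314 = 3.314 silver
3.314 silver × 0.2255 = 0.747307 aluminium
0.747307 aluminium × 1.853 = 1.384759871 cobalt
1.384759871 cobalt × 2.754 = 3.813628684734 iron
3.813628684734 iron × 0.2612 = 0.9961198124525208 tin
Net change: 0.9961198124525208 − 1 = -0.0038801875474792 tin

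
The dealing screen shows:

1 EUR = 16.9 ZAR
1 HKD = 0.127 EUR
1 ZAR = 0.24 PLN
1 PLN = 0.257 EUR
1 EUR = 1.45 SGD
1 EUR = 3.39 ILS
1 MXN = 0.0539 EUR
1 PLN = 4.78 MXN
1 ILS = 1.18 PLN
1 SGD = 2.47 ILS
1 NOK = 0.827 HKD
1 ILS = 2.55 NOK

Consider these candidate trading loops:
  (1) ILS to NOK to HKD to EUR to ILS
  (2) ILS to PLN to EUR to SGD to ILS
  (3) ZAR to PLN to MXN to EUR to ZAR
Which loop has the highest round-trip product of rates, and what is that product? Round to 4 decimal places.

(1) 2.55 × 0.827 × 0.127 × 3.39 = 0.90792
(2) 1.18 × 0.257 × 1.45 × 2.47 = 1.08613
(3) 0.24 × 4.78 × 0.0539 × 16.9 = 1.04500
Highest is cycle (2) at 1.0861 (>1, arbitrage).

1.0861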